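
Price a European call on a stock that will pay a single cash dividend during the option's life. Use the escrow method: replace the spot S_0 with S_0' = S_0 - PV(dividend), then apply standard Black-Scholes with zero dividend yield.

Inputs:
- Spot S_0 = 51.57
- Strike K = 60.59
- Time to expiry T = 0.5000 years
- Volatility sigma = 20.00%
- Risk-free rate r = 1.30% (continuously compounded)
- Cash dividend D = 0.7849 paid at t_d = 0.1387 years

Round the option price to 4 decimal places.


Answer: Price = 0.4361

Derivation:
PV(D) = D * exp(-r * t_d) = 0.7849 * 0.99819852 = 0.78348602
S_0' = S_0 - PV(D) = 51.5700 - 0.78348602 = 50.78651398
d1 = (ln(S_0'/K) + (r + sigma^2/2)*T) / (sigma*sqrt(T)) = -1.13136390
d2 = d1 - sigma*sqrt(T) = -1.27278525
exp(-rT) = 0.99352108
N(d1) = 0.12895098; N(d2) = 0.10154713
C = S_0' * N(d1) - K * exp(-rT) * N(d2) = 50.78651398 * 0.12895098 - 60.5900 * 0.99352108 * 0.10154713 = 0.4361


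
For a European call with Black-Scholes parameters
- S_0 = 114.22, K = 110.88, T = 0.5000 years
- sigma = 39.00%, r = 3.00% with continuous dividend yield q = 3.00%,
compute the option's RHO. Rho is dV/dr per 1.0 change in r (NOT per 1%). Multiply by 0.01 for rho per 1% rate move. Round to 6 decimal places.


d1 = 0.2455034051; d2 = -0.0302682396
phi(d1) = 0.3870991202; exp(-qT) = 0.9851119396; exp(-rT) = 0.9851119396
N(d2) = 0.4879265631
Rho = K*T*exp(-rT)*N(d2) = 110.8800 * 0.5000 * 0.9851119396 * 0.4879265631 = 26.647917

Answer: Rho = 26.647917


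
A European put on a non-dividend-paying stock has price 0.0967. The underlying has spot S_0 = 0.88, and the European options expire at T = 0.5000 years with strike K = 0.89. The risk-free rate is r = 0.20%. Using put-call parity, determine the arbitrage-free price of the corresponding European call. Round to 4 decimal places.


Answer: Call price = 0.0876

Derivation:
Put-call parity: C - P = S_0 * exp(-qT) - K * exp(-rT).
S_0 * exp(-qT) = 0.8800 * 1.00000000 = 0.88000000
K * exp(-rT) = 0.8900 * 0.99900050 = 0.88911044
C = P + S*exp(-qT) - K*exp(-rT)
C = 0.0967 + 0.88000000 - 0.88911044 = 0.0876


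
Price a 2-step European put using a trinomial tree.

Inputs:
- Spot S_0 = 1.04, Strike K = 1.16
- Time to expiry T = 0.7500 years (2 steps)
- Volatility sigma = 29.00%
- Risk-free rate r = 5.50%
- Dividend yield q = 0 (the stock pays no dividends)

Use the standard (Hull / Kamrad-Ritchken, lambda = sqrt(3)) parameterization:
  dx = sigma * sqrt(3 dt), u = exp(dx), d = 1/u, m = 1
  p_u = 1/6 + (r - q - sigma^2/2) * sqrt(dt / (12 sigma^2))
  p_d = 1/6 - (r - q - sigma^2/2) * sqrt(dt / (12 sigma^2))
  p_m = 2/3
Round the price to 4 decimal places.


dt = T/N = 0.375000; dx = sigma*sqrt(3*dt) = 0.307591
u = exp(dx) = 1.360145; d = 1/u = 0.735216
p_u = 0.174561, p_m = 0.666667, p_d = 0.158773
Discount per step: exp(-r*dt) = 0.979586
Stock lattice S(k, j) with j the centered position index:
  k=0: S(0,+0) = 1.0400
  k=1: S(1,-1) = 0.7646; S(1,+0) = 1.0400; S(1,+1) = 1.4146
  k=2: S(2,-2) = 0.5622; S(2,-1) = 0.7646; S(2,+0) = 1.0400; S(2,+1) = 1.4146; S(2,+2) = 1.9240
Terminal payoffs V(N, j) = max(K - S_T, 0):
  V(2,-2) = 0.597836; V(2,-1) = 0.395376; V(2,+0) = 0.120000; V(2,+1) = 0.000000; V(2,+2) = 0.000000
Backward induction: V(k, j) = exp(-r*dt) * [p_u * V(k+1, j+1) + p_m * V(k+1, j) + p_d * V(k+1, j-1)]
  V(1,-1) = exp(-r*dt) * [p_u*0.120000 + p_m*0.395376 + p_d*0.597836] = 0.371705
  V(1,+0) = exp(-r*dt) * [p_u*0.000000 + p_m*0.120000 + p_d*0.395376] = 0.139860
  V(1,+1) = exp(-r*dt) * [p_u*0.000000 + p_m*0.000000 + p_d*0.120000] = 0.018664
  V(0,+0) = exp(-r*dt) * [p_u*0.018664 + p_m*0.139860 + p_d*0.371705] = 0.152340

Answer: Price = V(0,0) = 0.1523


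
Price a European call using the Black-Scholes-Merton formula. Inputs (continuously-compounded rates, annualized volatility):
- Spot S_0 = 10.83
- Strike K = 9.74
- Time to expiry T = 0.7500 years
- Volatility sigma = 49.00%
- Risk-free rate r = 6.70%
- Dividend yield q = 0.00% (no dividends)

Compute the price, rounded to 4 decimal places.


Answer: Price = 2.5831

Derivation:
d1 = (ln(S/K) + (r - q + 0.5*sigma^2) * T) / (sigma * sqrt(T)) = 0.58057034
d2 = d1 - sigma * sqrt(T) = 0.15621789
exp(-rT) = 0.95099165; exp(-qT) = 1.00000000
C = S_0 * exp(-qT) * N(d1) - K * exp(-rT) * N(d2)
N(d1) = 0.71923497; N(d2) = 0.56206936
C = 10.8300 * 1.00000000 * 0.71923497 - 9.7400 * 0.95099165 * 0.56206936 = 2.5831


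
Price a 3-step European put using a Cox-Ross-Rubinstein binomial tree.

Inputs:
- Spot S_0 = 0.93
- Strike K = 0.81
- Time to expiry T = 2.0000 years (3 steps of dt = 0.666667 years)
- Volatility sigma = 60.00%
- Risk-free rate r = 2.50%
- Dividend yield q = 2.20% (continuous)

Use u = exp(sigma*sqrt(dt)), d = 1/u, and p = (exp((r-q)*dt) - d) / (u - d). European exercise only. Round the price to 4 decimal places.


dt = T/N = 0.666667
u = exp(sigma*sqrt(dt)) = 1.632150; d = 1/u = 0.612689
p = (exp((r-q)*dt) - d) / (u - d) = 0.381881
Discount per step: exp(-r*dt) = 0.983471
Stock lattice S(k, i) with i counting down-moves:
  k=0: S(0,0) = 0.9300
  k=1: S(1,0) = 1.5179; S(1,1) = 0.5698
  k=2: S(2,0) = 2.4774; S(2,1) = 0.9300; S(2,2) = 0.3491
  k=3: S(3,0) = 4.0436; S(3,1) = 1.5179; S(3,2) = 0.5698; S(3,3) = 0.2139
Terminal payoffs V(N, i) = max(K - S_T, 0):
  V(3,0) = 0.000000; V(3,1) = 0.000000; V(3,2) = 0.240199; V(3,3) = 0.596104
Backward induction: V(k, i) = exp(-r*dt) * [p * V(k+1, i) + (1-p) * V(k+1, i+1)].
  V(2,0) = exp(-r*dt) * [p*0.000000 + (1-p)*0.000000] = 0.000000
  V(2,1) = exp(-r*dt) * [p*0.000000 + (1-p)*0.240199] = 0.146018
  V(2,2) = exp(-r*dt) * [p*0.240199 + (1-p)*0.596104] = 0.452584
  V(1,0) = exp(-r*dt) * [p*0.000000 + (1-p)*0.146018] = 0.088764
  V(1,1) = exp(-r*dt) * [p*0.146018 + (1-p)*0.452584] = 0.329967
  V(0,0) = exp(-r*dt) * [p*0.088764 + (1-p)*0.329967] = 0.233925

Answer: Price = V(0,0) = 0.2339


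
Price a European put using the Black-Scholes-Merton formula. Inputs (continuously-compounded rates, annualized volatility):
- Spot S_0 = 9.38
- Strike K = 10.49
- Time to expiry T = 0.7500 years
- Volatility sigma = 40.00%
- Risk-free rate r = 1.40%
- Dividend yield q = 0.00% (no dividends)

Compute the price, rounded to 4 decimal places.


Answer: Price = 1.9159

Derivation:
d1 = (ln(S/K) + (r - q + 0.5*sigma^2) * T) / (sigma * sqrt(T)) = -0.11934598
d2 = d1 - sigma * sqrt(T) = -0.46575614
exp(-rT) = 0.98955493; exp(-qT) = 1.00000000
P = K * exp(-rT) * N(-d2) - S_0 * exp(-qT) * N(-d1)
N(-d1) = 0.54749937; N(-d2) = 0.67930497
P = 10.4900 * 0.98955493 * 0.67930497 - 9.3800 * 1.00000000 * 0.54749937 = 1.9159


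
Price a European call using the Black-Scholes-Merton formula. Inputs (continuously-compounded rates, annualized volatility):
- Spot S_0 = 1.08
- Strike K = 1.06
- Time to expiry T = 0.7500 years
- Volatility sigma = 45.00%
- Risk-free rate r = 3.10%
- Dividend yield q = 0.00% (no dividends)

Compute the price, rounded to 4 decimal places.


d1 = (ln(S/K) + (r - q + 0.5*sigma^2) * T) / (sigma * sqrt(T)) = 0.30247928
d2 = d1 - sigma * sqrt(T) = -0.08723215
exp(-rT) = 0.97701820; exp(-qT) = 1.00000000
C = S_0 * exp(-qT) * N(d1) - K * exp(-rT) * N(d2)
N(d1) = 0.61885664; N(d2) = 0.46524349
C = 1.0800 * 1.00000000 * 0.61885664 - 1.0600 * 0.97701820 * 0.46524349 = 0.1865

Answer: Price = 0.1865


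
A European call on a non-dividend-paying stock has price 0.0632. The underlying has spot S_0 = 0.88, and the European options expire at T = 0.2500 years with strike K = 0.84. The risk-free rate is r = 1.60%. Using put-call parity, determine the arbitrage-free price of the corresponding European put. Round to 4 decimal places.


Answer: Put price = 0.0198

Derivation:
Put-call parity: C - P = S_0 * exp(-qT) - K * exp(-rT).
S_0 * exp(-qT) = 0.8800 * 1.00000000 = 0.88000000
K * exp(-rT) = 0.8400 * 0.99600799 = 0.83664671
P = C - S*exp(-qT) + K*exp(-rT)
P = 0.0632 - 0.88000000 + 0.83664671 = 0.0198


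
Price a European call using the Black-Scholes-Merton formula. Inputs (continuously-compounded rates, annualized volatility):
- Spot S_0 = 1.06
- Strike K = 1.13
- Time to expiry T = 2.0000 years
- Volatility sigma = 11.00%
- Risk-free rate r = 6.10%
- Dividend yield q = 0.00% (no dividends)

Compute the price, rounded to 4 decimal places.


d1 = (ln(S/K) + (r - q + 0.5*sigma^2) * T) / (sigma * sqrt(T)) = 0.45094948
d2 = d1 - sigma * sqrt(T) = 0.29538599
exp(-rT) = 0.88514837; exp(-qT) = 1.00000000
C = S_0 * exp(-qT) * N(d1) - K * exp(-rT) * N(d2)
N(d1) = 0.67398702; N(d2) = 0.61615048
C = 1.0600 * 1.00000000 * 0.67398702 - 1.1300 * 0.88514837 * 0.61615048 = 0.0981

Answer: Price = 0.0981


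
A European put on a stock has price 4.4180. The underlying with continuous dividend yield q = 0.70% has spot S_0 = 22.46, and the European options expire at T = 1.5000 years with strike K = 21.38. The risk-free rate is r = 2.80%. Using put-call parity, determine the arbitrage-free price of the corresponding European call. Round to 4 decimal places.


Answer: Call price = 6.1428

Derivation:
Put-call parity: C - P = S_0 * exp(-qT) - K * exp(-rT).
S_0 * exp(-qT) = 22.4600 * 0.98955493 = 22.22540379
K * exp(-rT) = 21.3800 * 0.95886978 = 20.50063591
C = P + S*exp(-qT) - K*exp(-rT)
C = 4.4180 + 22.22540379 - 20.50063591 = 6.1428


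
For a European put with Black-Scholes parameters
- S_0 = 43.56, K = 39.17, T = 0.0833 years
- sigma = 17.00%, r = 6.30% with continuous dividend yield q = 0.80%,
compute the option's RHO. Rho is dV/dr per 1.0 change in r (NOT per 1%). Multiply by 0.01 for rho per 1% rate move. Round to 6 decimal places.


d1 = 2.2829600261; d2 = 2.2338950691
phi(d1) = 0.0294549950; exp(-qT) = 0.9993338220; exp(-rT) = 0.9947658462
N(-d2) = 0.0127449890
Rho = -K*T*exp(-rT)*N(-d2) = -39.1700 * 0.0833 * 0.9947658462 * 0.0127449890 = -0.041367

Answer: Rho = -0.041367


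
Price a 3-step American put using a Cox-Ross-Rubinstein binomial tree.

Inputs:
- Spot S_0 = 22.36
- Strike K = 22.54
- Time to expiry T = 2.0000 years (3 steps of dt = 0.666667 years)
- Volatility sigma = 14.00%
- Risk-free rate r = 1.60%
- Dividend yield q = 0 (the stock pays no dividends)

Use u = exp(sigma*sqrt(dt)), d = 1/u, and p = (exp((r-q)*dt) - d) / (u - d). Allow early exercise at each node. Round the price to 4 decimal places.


Answer: Price = V(0,0) = 1.6836

Derivation:
dt = T/N = 0.666667
u = exp(sigma*sqrt(dt)) = 1.121099; d = 1/u = 0.891982
p = (exp((r-q)*dt) - d) / (u - d) = 0.518258
Discount per step: exp(-r*dt) = 0.989390
Stock lattice S(k, i) with i counting down-moves:
  k=0: S(0,0) = 22.3600
  k=1: S(1,0) = 25.0678; S(1,1) = 19.9447
  k=2: S(2,0) = 28.1035; S(2,1) = 22.3600; S(2,2) = 17.7903
  k=3: S(3,0) = 31.5068; S(3,1) = 25.0678; S(3,2) = 19.9447; S(3,3) = 15.8686
Terminal payoffs V(N, i) = max(K - S_T, 0):
  V(3,0) = 0.000000; V(3,1) = 0.000000; V(3,2) = 2.595286; V(3,3) = 6.671356
Backward induction: V(k, i) = exp(-r*dt) * [p * V(k+1, i) + (1-p) * V(k+1, i+1)]; then take max(V_cont, immediate exercise) for American.
  V(2,0) = exp(-r*dt) * [p*0.000000 + (1-p)*0.000000] = 0.000000; exercise = 0.000000; V(2,0) = max -> 0.000000
  V(2,1) = exp(-r*dt) * [p*0.000000 + (1-p)*2.595286] = 1.236992; exercise = 0.180000; V(2,1) = max -> 1.236992
  V(2,2) = exp(-r*dt) * [p*2.595286 + (1-p)*6.671356] = 4.510529; exercise = 4.749678; V(2,2) = max -> 4.749678
  V(1,0) = exp(-r*dt) * [p*0.000000 + (1-p)*1.236992] = 0.589588; exercise = 0.000000; V(1,0) = max -> 0.589588
  V(1,1) = exp(-r*dt) * [p*1.236992 + (1-p)*4.749678] = 2.898120; exercise = 2.595286; V(1,1) = max -> 2.898120
  V(0,0) = exp(-r*dt) * [p*0.589588 + (1-p)*2.898120] = 1.683649; exercise = 0.180000; V(0,0) = max -> 1.683649


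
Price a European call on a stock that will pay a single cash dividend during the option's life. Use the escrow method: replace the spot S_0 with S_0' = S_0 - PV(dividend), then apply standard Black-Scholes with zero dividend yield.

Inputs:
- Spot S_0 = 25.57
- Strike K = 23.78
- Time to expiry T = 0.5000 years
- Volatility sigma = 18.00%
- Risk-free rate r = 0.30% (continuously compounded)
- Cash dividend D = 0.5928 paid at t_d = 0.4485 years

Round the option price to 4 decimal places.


Answer: Price = 1.9494

Derivation:
PV(D) = D * exp(-r * t_d) = 0.5928 * 0.99865540 = 0.59200292
S_0' = S_0 - PV(D) = 25.5700 - 0.59200292 = 24.97799708
d1 = (ln(S_0'/K) + (r + sigma^2/2)*T) / (sigma*sqrt(T)) = 0.46158696
d2 = d1 - sigma*sqrt(T) = 0.33430774
exp(-rT) = 0.99850112
N(d1) = 0.67781123; N(d2) = 0.63092633
C = S_0' * N(d1) - K * exp(-rT) * N(d2) = 24.97799708 * 0.67781123 - 23.7800 * 0.99850112 * 0.63092633 = 1.9494


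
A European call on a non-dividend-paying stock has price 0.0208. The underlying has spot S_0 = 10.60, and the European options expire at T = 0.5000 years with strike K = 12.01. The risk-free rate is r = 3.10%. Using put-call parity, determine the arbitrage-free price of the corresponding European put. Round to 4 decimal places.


Answer: Put price = 1.2461

Derivation:
Put-call parity: C - P = S_0 * exp(-qT) - K * exp(-rT).
S_0 * exp(-qT) = 10.6000 * 1.00000000 = 10.60000000
K * exp(-rT) = 12.0100 * 0.98461951 = 11.82528028
P = C - S*exp(-qT) + K*exp(-rT)
P = 0.0208 - 10.60000000 + 11.82528028 = 1.2461


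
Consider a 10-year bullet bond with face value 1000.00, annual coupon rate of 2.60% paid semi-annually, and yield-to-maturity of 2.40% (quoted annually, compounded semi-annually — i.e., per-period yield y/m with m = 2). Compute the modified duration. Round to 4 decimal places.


Answer: Modified duration = 8.7767

Derivation:
Coupon per period c = face * coupon_rate / m = 13.000000
Periods per year m = 2; per-period yield y/m = 0.012000
Number of cashflows N = 20
Cashflows (t years, CF_t, discount factor 1/(1+y/m)^(m*t), PV):
  t = 0.5000: CF_t = 13.000000, DF = 0.988142, PV = 12.845850
  t = 1.0000: CF_t = 13.000000, DF = 0.976425, PV = 12.693527
  t = 1.5000: CF_t = 13.000000, DF = 0.964847, PV = 12.543011
  t = 2.0000: CF_t = 13.000000, DF = 0.953406, PV = 12.394280
  t = 2.5000: CF_t = 13.000000, DF = 0.942101, PV = 12.247312
  t = 3.0000: CF_t = 13.000000, DF = 0.930930, PV = 12.102087
  t = 3.5000: CF_t = 13.000000, DF = 0.919891, PV = 11.958584
  t = 4.0000: CF_t = 13.000000, DF = 0.908983, PV = 11.816783
  t = 4.5000: CF_t = 13.000000, DF = 0.898205, PV = 11.676663
  t = 5.0000: CF_t = 13.000000, DF = 0.887554, PV = 11.538204
  t = 5.5000: CF_t = 13.000000, DF = 0.877030, PV = 11.401388
  t = 6.0000: CF_t = 13.000000, DF = 0.866630, PV = 11.266193
  t = 6.5000: CF_t = 13.000000, DF = 0.856354, PV = 11.132602
  t = 7.0000: CF_t = 13.000000, DF = 0.846200, PV = 11.000595
  t = 7.5000: CF_t = 13.000000, DF = 0.836166, PV = 10.870153
  t = 8.0000: CF_t = 13.000000, DF = 0.826251, PV = 10.741258
  t = 8.5000: CF_t = 13.000000, DF = 0.816453, PV = 10.613891
  t = 9.0000: CF_t = 13.000000, DF = 0.806772, PV = 10.488035
  t = 9.5000: CF_t = 13.000000, DF = 0.797205, PV = 10.363671
  t = 10.0000: CF_t = 1013.000000, DF = 0.787752, PV = 797.993209
Price P = sum_t PV_t = 1017.687298
First compute Macaulay numerator sum_t t * PV_t:
  t * PV_t at t = 0.5000: 6.422925
  t * PV_t at t = 1.0000: 12.693527
  t * PV_t at t = 1.5000: 18.814517
  t * PV_t at t = 2.0000: 24.788560
  t * PV_t at t = 2.5000: 30.618281
  t * PV_t at t = 3.0000: 36.306262
  t * PV_t at t = 3.5000: 41.855045
  t * PV_t at t = 4.0000: 47.267131
  t * PV_t at t = 4.5000: 52.544983
  t * PV_t at t = 5.0000: 57.691022
  t * PV_t at t = 5.5000: 62.707632
  t * PV_t at t = 6.0000: 67.597160
  t * PV_t at t = 6.5000: 72.361914
  t * PV_t at t = 7.0000: 77.004165
  t * PV_t at t = 7.5000: 81.526149
  t * PV_t at t = 8.0000: 85.930065
  t * PV_t at t = 8.5000: 90.218077
  t * PV_t at t = 9.0000: 94.392315
  t * PV_t at t = 9.5000: 98.454874
  t * PV_t at t = 10.0000: 7979.932086
Macaulay duration D = 9039.126690 / 1017.687298 = 8.882028
Modified duration = D / (1 + y/m) = 8.882028 / (1 + 0.012000) = 8.776707


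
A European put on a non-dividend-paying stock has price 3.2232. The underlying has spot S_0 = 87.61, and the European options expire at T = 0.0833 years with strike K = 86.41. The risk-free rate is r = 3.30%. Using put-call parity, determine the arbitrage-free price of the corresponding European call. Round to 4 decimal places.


Answer: Call price = 4.6604

Derivation:
Put-call parity: C - P = S_0 * exp(-qT) - K * exp(-rT).
S_0 * exp(-qT) = 87.6100 * 1.00000000 = 87.61000000
K * exp(-rT) = 86.4100 * 0.99725487 = 86.17279373
C = P + S*exp(-qT) - K*exp(-rT)
C = 3.2232 + 87.61000000 - 86.17279373 = 4.6604


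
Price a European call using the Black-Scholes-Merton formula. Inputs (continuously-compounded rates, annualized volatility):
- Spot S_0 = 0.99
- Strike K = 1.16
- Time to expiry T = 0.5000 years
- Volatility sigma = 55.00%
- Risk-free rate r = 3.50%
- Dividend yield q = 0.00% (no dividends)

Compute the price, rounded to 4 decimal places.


Answer: Price = 0.0998

Derivation:
d1 = (ln(S/K) + (r - q + 0.5*sigma^2) * T) / (sigma * sqrt(T)) = -0.16802230
d2 = d1 - sigma * sqrt(T) = -0.55693103
exp(-rT) = 0.98265224; exp(-qT) = 1.00000000
C = S_0 * exp(-qT) * N(d1) - K * exp(-rT) * N(d2)
N(d1) = 0.43328287; N(d2) = 0.28878728
C = 0.9900 * 1.00000000 * 0.43328287 - 1.1600 * 0.98265224 * 0.28878728 = 0.0998


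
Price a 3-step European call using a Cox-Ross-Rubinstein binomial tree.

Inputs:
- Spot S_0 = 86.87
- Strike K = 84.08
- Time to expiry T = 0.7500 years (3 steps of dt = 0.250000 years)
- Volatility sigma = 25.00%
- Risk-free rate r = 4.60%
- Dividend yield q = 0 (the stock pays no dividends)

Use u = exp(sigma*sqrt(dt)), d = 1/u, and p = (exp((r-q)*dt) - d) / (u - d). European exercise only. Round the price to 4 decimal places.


Answer: Price = V(0,0) = 10.9335

Derivation:
dt = T/N = 0.250000
u = exp(sigma*sqrt(dt)) = 1.133148; d = 1/u = 0.882497
p = (exp((r-q)*dt) - d) / (u - d) = 0.514936
Discount per step: exp(-r*dt) = 0.988566
Stock lattice S(k, i) with i counting down-moves:
  k=0: S(0,0) = 86.8700
  k=1: S(1,0) = 98.4366; S(1,1) = 76.6625
  k=2: S(2,0) = 111.5433; S(2,1) = 86.8700; S(2,2) = 67.6544
  k=3: S(3,0) = 126.3951; S(3,1) = 98.4366; S(3,2) = 76.6625; S(3,3) = 59.7048
Terminal payoffs V(N, i) = max(S_T - K, 0):
  V(3,0) = 42.315104; V(3,1) = 14.356606; V(3,2) = 0.000000; V(3,3) = 0.000000
Backward induction: V(k, i) = exp(-r*dt) * [p * V(k+1, i) + (1-p) * V(k+1, i+1)].
  V(2,0) = exp(-r*dt) * [p*42.315104 + (1-p)*14.356606] = 28.424669
  V(2,1) = exp(-r*dt) * [p*14.356606 + (1-p)*0.000000] = 7.308202
  V(2,2) = exp(-r*dt) * [p*0.000000 + (1-p)*0.000000] = 0.000000
  V(1,0) = exp(-r*dt) * [p*28.424669 + (1-p)*7.308202] = 17.973935
  V(1,1) = exp(-r*dt) * [p*7.308202 + (1-p)*0.000000] = 3.720226
  V(0,0) = exp(-r*dt) * [p*17.973935 + (1-p)*3.720226] = 10.933511


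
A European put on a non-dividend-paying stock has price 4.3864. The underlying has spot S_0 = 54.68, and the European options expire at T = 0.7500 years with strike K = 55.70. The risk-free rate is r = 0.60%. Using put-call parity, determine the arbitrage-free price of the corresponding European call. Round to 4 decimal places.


Answer: Call price = 3.6165

Derivation:
Put-call parity: C - P = S_0 * exp(-qT) - K * exp(-rT).
S_0 * exp(-qT) = 54.6800 * 1.00000000 = 54.68000000
K * exp(-rT) = 55.7000 * 0.99551011 = 55.44991312
C = P + S*exp(-qT) - K*exp(-rT)
C = 4.3864 + 54.68000000 - 55.44991312 = 3.6165


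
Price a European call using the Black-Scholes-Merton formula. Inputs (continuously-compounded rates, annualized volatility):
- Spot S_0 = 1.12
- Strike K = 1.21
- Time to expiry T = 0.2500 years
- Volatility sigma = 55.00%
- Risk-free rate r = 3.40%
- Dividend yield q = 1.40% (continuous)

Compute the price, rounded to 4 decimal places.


Answer: Price = 0.0891

Derivation:
d1 = (ln(S/K) + (r - q + 0.5*sigma^2) * T) / (sigma * sqrt(T)) = -0.12537882
d2 = d1 - sigma * sqrt(T) = -0.40037882
exp(-rT) = 0.99153602; exp(-qT) = 0.99650612
C = S_0 * exp(-qT) * N(d1) - K * exp(-rT) * N(d2)
N(d1) = 0.45011183; N(d2) = 0.34443876
C = 1.1200 * 0.99650612 * 0.45011183 - 1.2100 * 0.99153602 * 0.34443876 = 0.0891


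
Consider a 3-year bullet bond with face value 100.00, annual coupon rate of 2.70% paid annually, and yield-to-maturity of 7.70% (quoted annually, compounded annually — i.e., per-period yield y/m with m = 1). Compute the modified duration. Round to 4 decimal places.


Answer: Modified duration = 2.7072

Derivation:
Coupon per period c = face * coupon_rate / m = 2.700000
Periods per year m = 1; per-period yield y/m = 0.077000
Number of cashflows N = 3
Cashflows (t years, CF_t, discount factor 1/(1+y/m)^(m*t), PV):
  t = 1.0000: CF_t = 2.700000, DF = 0.928505, PV = 2.506964
  t = 2.0000: CF_t = 2.700000, DF = 0.862122, PV = 2.327729
  t = 3.0000: CF_t = 102.700000, DF = 0.800484, PV = 82.209751
Price P = sum_t PV_t = 87.044444
First compute Macaulay numerator sum_t t * PV_t:
  t * PV_t at t = 1.0000: 2.506964
  t * PV_t at t = 2.0000: 4.655457
  t * PV_t at t = 3.0000: 246.629254
Macaulay duration D = 253.791675 / 87.044444 = 2.915656
Modified duration = D / (1 + y/m) = 2.915656 / (1 + 0.077000) = 2.707202


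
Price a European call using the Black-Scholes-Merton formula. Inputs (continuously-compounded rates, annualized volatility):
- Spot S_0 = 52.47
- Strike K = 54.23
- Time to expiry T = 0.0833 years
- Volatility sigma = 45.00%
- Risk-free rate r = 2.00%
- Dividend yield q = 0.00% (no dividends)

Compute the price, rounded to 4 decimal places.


Answer: Price = 2.0049

Derivation:
d1 = (ln(S/K) + (r - q + 0.5*sigma^2) * T) / (sigma * sqrt(T)) = -0.17626225
d2 = d1 - sigma * sqrt(T) = -0.30614008
exp(-rT) = 0.99833539; exp(-qT) = 1.00000000
C = S_0 * exp(-qT) * N(d1) - K * exp(-rT) * N(d2)
N(d1) = 0.43004396; N(d2) = 0.37974900
C = 52.4700 * 1.00000000 * 0.43004396 - 54.2300 * 0.99833539 * 0.37974900 = 2.0049


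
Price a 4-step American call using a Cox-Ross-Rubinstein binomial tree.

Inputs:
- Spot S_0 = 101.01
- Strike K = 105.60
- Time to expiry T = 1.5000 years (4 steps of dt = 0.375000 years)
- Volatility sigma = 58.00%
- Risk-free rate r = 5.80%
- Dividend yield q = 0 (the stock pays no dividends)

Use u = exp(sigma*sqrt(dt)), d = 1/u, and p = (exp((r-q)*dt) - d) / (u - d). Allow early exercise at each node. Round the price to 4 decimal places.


Answer: Price = V(0,0) = 28.6734

Derivation:
dt = T/N = 0.375000
u = exp(sigma*sqrt(dt)) = 1.426432; d = 1/u = 0.701050
p = (exp((r-q)*dt) - d) / (u - d) = 0.442440
Discount per step: exp(-r*dt) = 0.978485
Stock lattice S(k, i) with i counting down-moves:
  k=0: S(0,0) = 101.0100
  k=1: S(1,0) = 144.0839; S(1,1) = 70.8131
  k=2: S(2,0) = 205.5258; S(2,1) = 101.0100; S(2,2) = 49.6435
  k=3: S(3,0) = 293.1685; S(3,1) = 144.0839; S(3,2) = 70.8131; S(3,3) = 34.8026
  k=4: S(4,0) = 418.1849; S(4,1) = 205.5258; S(4,2) = 101.0100; S(4,3) = 49.6435; S(4,4) = 24.3983
Terminal payoffs V(N, i) = max(S_T - K, 0):
  V(4,0) = 312.584855; V(4,1) = 99.925795; V(4,2) = 0.000000; V(4,3) = 0.000000; V(4,4) = 0.000000
Backward induction: V(k, i) = exp(-r*dt) * [p * V(k+1, i) + (1-p) * V(k+1, i+1)]; then take max(V_cont, immediate exercise) for American.
  V(3,0) = exp(-r*dt) * [p*312.584855 + (1-p)*99.925795] = 189.840511; exercise = 187.568509; V(3,0) = max -> 189.840511
  V(3,1) = exp(-r*dt) * [p*99.925795 + (1-p)*0.000000] = 43.260005; exercise = 38.483866; V(3,1) = max -> 43.260005
  V(3,2) = exp(-r*dt) * [p*0.000000 + (1-p)*0.000000] = 0.000000; exercise = 0.000000; V(3,2) = max -> 0.000000
  V(3,3) = exp(-r*dt) * [p*0.000000 + (1-p)*0.000000] = 0.000000; exercise = 0.000000; V(3,3) = max -> 0.000000
  V(2,0) = exp(-r*dt) * [p*189.840511 + (1-p)*43.260005] = 105.787082; exercise = 99.925795; V(2,0) = max -> 105.787082
  V(2,1) = exp(-r*dt) * [p*43.260005 + (1-p)*0.000000] = 18.728178; exercise = 0.000000; V(2,1) = max -> 18.728178
  V(2,2) = exp(-r*dt) * [p*0.000000 + (1-p)*0.000000] = 0.000000; exercise = 0.000000; V(2,2) = max -> 0.000000
  V(1,0) = exp(-r*dt) * [p*105.787082 + (1-p)*18.728178] = 56.014892; exercise = 38.483866; V(1,0) = max -> 56.014892
  V(1,1) = exp(-r*dt) * [p*18.728178 + (1-p)*0.000000] = 8.107827; exercise = 0.000000; V(1,1) = max -> 8.107827
  V(0,0) = exp(-r*dt) * [p*56.014892 + (1-p)*8.107827] = 28.673375; exercise = 0.000000; V(0,0) = max -> 28.673375


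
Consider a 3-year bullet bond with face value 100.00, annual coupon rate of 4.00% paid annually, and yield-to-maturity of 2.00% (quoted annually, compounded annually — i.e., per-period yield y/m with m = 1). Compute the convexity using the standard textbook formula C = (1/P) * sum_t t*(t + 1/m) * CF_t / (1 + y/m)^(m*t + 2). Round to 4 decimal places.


Coupon per period c = face * coupon_rate / m = 4.000000
Periods per year m = 1; per-period yield y/m = 0.020000
Number of cashflows N = 3
Cashflows (t years, CF_t, discount factor 1/(1+y/m)^(m*t), PV):
  t = 1.0000: CF_t = 4.000000, DF = 0.980392, PV = 3.921569
  t = 2.0000: CF_t = 4.000000, DF = 0.961169, PV = 3.844675
  t = 3.0000: CF_t = 104.000000, DF = 0.942322, PV = 98.001523
Price P = sum_t PV_t = 105.767767
Convexity numerator sum_t t*(t + 1/m) * CF_t / (1+y/m)^(m*t + 2):
  t = 1.0000: term = 7.538579
  t = 2.0000: term = 22.172290
  t = 3.0000: term = 1130.352051
Convexity = (1/P) * sum = 1160.062920 / 105.767767 = 10.968019

Answer: Convexity = 10.9680


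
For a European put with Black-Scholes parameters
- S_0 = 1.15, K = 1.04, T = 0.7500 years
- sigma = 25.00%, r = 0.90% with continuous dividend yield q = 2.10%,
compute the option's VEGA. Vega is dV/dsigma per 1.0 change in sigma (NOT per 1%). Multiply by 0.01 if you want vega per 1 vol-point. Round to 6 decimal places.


d1 = 0.5310640021; d2 = 0.3145576512
phi(d1) = 0.3464720871; exp(-qT) = 0.9843733826; exp(-rT) = 0.9932727301
Vega = S * exp(-qT) * phi(d1) * sqrt(T) = 1.1500 * 0.9843733826 * 0.3464720871 * 0.8660254038 = 0.339670

Answer: Vega = 0.339670


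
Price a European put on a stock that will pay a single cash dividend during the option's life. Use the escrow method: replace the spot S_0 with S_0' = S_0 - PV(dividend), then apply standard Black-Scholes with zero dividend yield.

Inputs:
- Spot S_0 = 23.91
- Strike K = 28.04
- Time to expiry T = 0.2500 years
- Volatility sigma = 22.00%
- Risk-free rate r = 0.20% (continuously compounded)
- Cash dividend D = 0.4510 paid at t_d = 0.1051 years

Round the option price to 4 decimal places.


PV(D) = D * exp(-r * t_d) = 0.4510 * 0.99978982 = 0.45090521
S_0' = S_0 - PV(D) = 23.9100 - 0.45090521 = 23.45909479
d1 = (ln(S_0'/K) + (r + sigma^2/2)*T) / (sigma*sqrt(T)) = -1.56203459
d2 = d1 - sigma*sqrt(T) = -1.67203459
exp(-rT) = 0.99950012
N(-d1) = 0.94086008; N(-d2) = 0.95274125
P = K * exp(-rT) * N(-d2) - S_0' * N(-d1) = 28.0400 * 0.99950012 * 0.95274125 - 23.45909479 * 0.94086008 = 4.6298

Answer: Price = 4.6298


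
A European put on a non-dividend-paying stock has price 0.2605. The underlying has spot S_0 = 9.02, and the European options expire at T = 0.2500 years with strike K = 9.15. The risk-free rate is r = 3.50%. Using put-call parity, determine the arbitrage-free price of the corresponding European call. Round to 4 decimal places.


Answer: Call price = 0.2102

Derivation:
Put-call parity: C - P = S_0 * exp(-qT) - K * exp(-rT).
S_0 * exp(-qT) = 9.0200 * 1.00000000 = 9.02000000
K * exp(-rT) = 9.1500 * 0.99128817 = 9.07028675
C = P + S*exp(-qT) - K*exp(-rT)
C = 0.2605 + 9.02000000 - 9.07028675 = 0.2102


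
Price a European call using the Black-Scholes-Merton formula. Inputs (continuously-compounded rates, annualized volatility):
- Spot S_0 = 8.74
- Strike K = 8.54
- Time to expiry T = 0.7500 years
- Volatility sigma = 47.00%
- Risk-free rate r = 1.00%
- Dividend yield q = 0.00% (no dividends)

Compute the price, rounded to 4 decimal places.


Answer: Price = 1.5240

Derivation:
d1 = (ln(S/K) + (r - q + 0.5*sigma^2) * T) / (sigma * sqrt(T)) = 0.27881518
d2 = d1 - sigma * sqrt(T) = -0.12821676
exp(-rT) = 0.99252805; exp(-qT) = 1.00000000
C = S_0 * exp(-qT) * N(d1) - K * exp(-rT) * N(d2)
N(d1) = 0.60980667; N(d2) = 0.44898872
C = 8.7400 * 1.00000000 * 0.60980667 - 8.5400 * 0.99252805 * 0.44898872 = 1.5240


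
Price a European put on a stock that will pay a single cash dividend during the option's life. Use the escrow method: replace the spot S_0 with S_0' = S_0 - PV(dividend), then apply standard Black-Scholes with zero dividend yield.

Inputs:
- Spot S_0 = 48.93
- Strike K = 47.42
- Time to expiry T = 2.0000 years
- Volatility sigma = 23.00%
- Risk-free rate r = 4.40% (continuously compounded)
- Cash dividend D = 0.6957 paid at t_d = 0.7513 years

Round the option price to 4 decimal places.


Answer: Price = 3.8123

Derivation:
PV(D) = D * exp(-r * t_d) = 0.6957 * 0.96748322 = 0.67307807
S_0' = S_0 - PV(D) = 48.9300 - 0.67307807 = 48.25692193
d1 = (ln(S_0'/K) + (r + sigma^2/2)*T) / (sigma*sqrt(T)) = 0.48696660
d2 = d1 - sigma*sqrt(T) = 0.16169748
exp(-rT) = 0.91576088
N(-d1) = 0.31314100; N(-d2) = 0.43577205
P = K * exp(-rT) * N(-d2) - S_0' * N(-d1) = 47.4200 * 0.91576088 * 0.43577205 - 48.25692193 * 0.31314100 = 3.8123


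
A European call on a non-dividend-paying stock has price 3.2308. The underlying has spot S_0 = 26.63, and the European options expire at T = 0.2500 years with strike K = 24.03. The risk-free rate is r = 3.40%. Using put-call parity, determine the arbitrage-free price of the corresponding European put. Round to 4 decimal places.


Answer: Put price = 0.4274

Derivation:
Put-call parity: C - P = S_0 * exp(-qT) - K * exp(-rT).
S_0 * exp(-qT) = 26.6300 * 1.00000000 = 26.63000000
K * exp(-rT) = 24.0300 * 0.99153602 = 23.82661063
P = C - S*exp(-qT) + K*exp(-rT)
P = 3.2308 - 26.63000000 + 23.82661063 = 0.4274


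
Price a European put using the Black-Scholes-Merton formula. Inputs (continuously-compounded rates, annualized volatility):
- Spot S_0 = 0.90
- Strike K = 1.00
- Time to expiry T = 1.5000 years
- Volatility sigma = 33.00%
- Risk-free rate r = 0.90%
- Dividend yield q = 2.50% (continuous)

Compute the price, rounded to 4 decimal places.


Answer: Price = 0.2157

Derivation:
d1 = (ln(S/K) + (r - q + 0.5*sigma^2) * T) / (sigma * sqrt(T)) = -0.11798503
d2 = d1 - sigma * sqrt(T) = -0.52215084
exp(-rT) = 0.98659072; exp(-qT) = 0.96319442
P = K * exp(-rT) * N(-d2) - S_0 * exp(-qT) * N(-d1)
N(-d1) = 0.54696024; N(-d2) = 0.69921734
P = 1.0000 * 0.98659072 * 0.69921734 - 0.9000 * 0.96319442 * 0.54696024 = 0.2157


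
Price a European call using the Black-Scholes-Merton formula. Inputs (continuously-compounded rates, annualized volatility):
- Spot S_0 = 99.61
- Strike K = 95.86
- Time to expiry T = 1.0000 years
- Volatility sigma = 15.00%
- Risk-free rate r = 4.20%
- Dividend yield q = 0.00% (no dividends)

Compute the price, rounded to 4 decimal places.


Answer: Price = 10.3724

Derivation:
d1 = (ln(S/K) + (r - q + 0.5*sigma^2) * T) / (sigma * sqrt(T)) = 0.61082512
d2 = d1 - sigma * sqrt(T) = 0.46082512
exp(-rT) = 0.95886978; exp(-qT) = 1.00000000
C = S_0 * exp(-qT) * N(d1) - K * exp(-rT) * N(d2)
N(d1) = 0.72934232; N(d2) = 0.67753796
C = 99.6100 * 1.00000000 * 0.72934232 - 95.8600 * 0.95886978 * 0.67753796 = 10.3724


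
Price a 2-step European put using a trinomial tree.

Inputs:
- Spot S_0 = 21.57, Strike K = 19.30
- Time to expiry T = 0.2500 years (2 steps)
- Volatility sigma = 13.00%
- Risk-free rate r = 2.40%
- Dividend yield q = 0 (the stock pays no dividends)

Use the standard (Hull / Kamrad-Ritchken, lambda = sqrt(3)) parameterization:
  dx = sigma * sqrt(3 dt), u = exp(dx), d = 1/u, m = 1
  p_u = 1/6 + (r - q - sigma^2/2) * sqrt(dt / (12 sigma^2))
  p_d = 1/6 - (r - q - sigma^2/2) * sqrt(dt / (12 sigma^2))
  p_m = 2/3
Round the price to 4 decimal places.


dt = T/N = 0.125000; dx = sigma*sqrt(3*dt) = 0.079608
u = exp(dx) = 1.082863; d = 1/u = 0.923478
p_u = 0.178875, p_m = 0.666667, p_d = 0.154458
Discount per step: exp(-r*dt) = 0.997004
Stock lattice S(k, j) with j the centered position index:
  k=0: S(0,+0) = 21.5700
  k=1: S(1,-1) = 19.9194; S(1,+0) = 21.5700; S(1,+1) = 23.3574
  k=2: S(2,-2) = 18.3951; S(2,-1) = 19.9194; S(2,+0) = 21.5700; S(2,+1) = 23.3574; S(2,+2) = 25.2928
Terminal payoffs V(N, j) = max(K - S_T, 0):
  V(2,-2) = 0.904858; V(2,-1) = 0.000000; V(2,+0) = 0.000000; V(2,+1) = 0.000000; V(2,+2) = 0.000000
Backward induction: V(k, j) = exp(-r*dt) * [p_u * V(k+1, j+1) + p_m * V(k+1, j) + p_d * V(k+1, j-1)]
  V(1,-1) = exp(-r*dt) * [p_u*0.000000 + p_m*0.000000 + p_d*0.904858] = 0.139344
  V(1,+0) = exp(-r*dt) * [p_u*0.000000 + p_m*0.000000 + p_d*0.000000] = 0.000000
  V(1,+1) = exp(-r*dt) * [p_u*0.000000 + p_m*0.000000 + p_d*0.000000] = 0.000000
  V(0,+0) = exp(-r*dt) * [p_u*0.000000 + p_m*0.000000 + p_d*0.139344] = 0.021458

Answer: Price = V(0,0) = 0.0215


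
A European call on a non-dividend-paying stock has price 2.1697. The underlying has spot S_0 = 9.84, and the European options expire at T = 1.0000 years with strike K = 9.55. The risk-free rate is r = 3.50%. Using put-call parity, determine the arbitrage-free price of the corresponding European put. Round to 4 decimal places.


Answer: Put price = 1.5512

Derivation:
Put-call parity: C - P = S_0 * exp(-qT) - K * exp(-rT).
S_0 * exp(-qT) = 9.8400 * 1.00000000 = 9.84000000
K * exp(-rT) = 9.5500 * 0.96560542 = 9.22153173
P = C - S*exp(-qT) + K*exp(-rT)
P = 2.1697 - 9.84000000 + 9.22153173 = 1.5512


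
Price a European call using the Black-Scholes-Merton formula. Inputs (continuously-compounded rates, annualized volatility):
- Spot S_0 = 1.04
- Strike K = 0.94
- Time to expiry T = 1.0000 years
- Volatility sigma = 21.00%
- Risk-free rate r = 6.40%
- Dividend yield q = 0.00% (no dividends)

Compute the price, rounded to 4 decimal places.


d1 = (ln(S/K) + (r - q + 0.5*sigma^2) * T) / (sigma * sqrt(T)) = 0.89117199
d2 = d1 - sigma * sqrt(T) = 0.68117199
exp(-rT) = 0.93800500; exp(-qT) = 1.00000000
C = S_0 * exp(-qT) * N(d1) - K * exp(-rT) * N(d2)
N(d1) = 0.81358154; N(d2) = 0.75211866
C = 1.0400 * 1.00000000 * 0.81358154 - 0.9400 * 0.93800500 * 0.75211866 = 0.1830

Answer: Price = 0.1830


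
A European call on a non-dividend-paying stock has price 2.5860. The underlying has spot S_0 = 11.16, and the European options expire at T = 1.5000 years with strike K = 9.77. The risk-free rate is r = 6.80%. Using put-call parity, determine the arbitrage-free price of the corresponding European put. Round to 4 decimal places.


Answer: Put price = 0.2486

Derivation:
Put-call parity: C - P = S_0 * exp(-qT) - K * exp(-rT).
S_0 * exp(-qT) = 11.1600 * 1.00000000 = 11.16000000
K * exp(-rT) = 9.7700 * 0.90302955 = 8.82259872
P = C - S*exp(-qT) + K*exp(-rT)
P = 2.5860 - 11.16000000 + 8.82259872 = 0.2486


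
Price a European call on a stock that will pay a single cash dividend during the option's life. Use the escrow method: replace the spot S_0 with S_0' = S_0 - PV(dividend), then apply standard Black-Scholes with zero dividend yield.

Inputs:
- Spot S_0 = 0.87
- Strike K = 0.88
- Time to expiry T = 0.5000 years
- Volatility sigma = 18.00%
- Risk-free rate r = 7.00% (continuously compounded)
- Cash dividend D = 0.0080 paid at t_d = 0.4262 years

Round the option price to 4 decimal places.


PV(D) = D * exp(-r * t_d) = 0.0080 * 0.97060664 = 0.00776485
S_0' = S_0 - PV(D) = 0.8700 - 0.00776485 = 0.86223515
d1 = (ln(S_0'/K) + (r + sigma^2/2)*T) / (sigma*sqrt(T)) = 0.17839611
d2 = d1 - sigma*sqrt(T) = 0.05111689
exp(-rT) = 0.96560542
N(d1) = 0.57079405; N(d2) = 0.52038381
C = S_0' * N(d1) - K * exp(-rT) * N(d2) = 0.86223515 * 0.57079405 - 0.8800 * 0.96560542 * 0.52038381 = 0.0500

Answer: Price = 0.0500


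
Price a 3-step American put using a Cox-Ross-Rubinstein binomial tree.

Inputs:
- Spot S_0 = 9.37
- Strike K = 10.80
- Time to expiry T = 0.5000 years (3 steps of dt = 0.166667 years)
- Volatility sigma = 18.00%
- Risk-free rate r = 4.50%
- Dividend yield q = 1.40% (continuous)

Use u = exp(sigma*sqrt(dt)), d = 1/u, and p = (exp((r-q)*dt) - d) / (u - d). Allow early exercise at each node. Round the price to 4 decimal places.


Answer: Price = V(0,0) = 1.4462

Derivation:
dt = T/N = 0.166667
u = exp(sigma*sqrt(dt)) = 1.076252; d = 1/u = 0.929150
p = (exp((r-q)*dt) - d) / (u - d) = 0.516851
Discount per step: exp(-r*dt) = 0.992528
Stock lattice S(k, i) with i counting down-moves:
  k=0: S(0,0) = 9.3700
  k=1: S(1,0) = 10.0845; S(1,1) = 8.7061
  k=2: S(2,0) = 10.8534; S(2,1) = 9.3700; S(2,2) = 8.0893
  k=3: S(3,0) = 11.6810; S(3,1) = 10.0845; S(3,2) = 8.7061; S(3,3) = 7.5162
Terminal payoffs V(N, i) = max(K - S_T, 0):
  V(3,0) = 0.000000; V(3,1) = 0.715518; V(3,2) = 2.093861; V(3,3) = 3.283813
Backward induction: V(k, i) = exp(-r*dt) * [p * V(k+1, i) + (1-p) * V(k+1, i+1)]; then take max(V_cont, immediate exercise) for American.
  V(2,0) = exp(-r*dt) * [p*0.000000 + (1-p)*0.715518] = 0.343119; exercise = 0.000000; V(2,0) = max -> 0.343119
  V(2,1) = exp(-r*dt) * [p*0.715518 + (1-p)*2.093861] = 1.371141; exercise = 1.430000; V(2,1) = max -> 1.430000
  V(2,2) = exp(-r*dt) * [p*2.093861 + (1-p)*3.283813] = 2.648844; exercise = 2.710688; V(2,2) = max -> 2.710688
  V(1,0) = exp(-r*dt) * [p*0.343119 + (1-p)*1.430000] = 0.861757; exercise = 0.715518; V(1,0) = max -> 0.861757
  V(1,1) = exp(-r*dt) * [p*1.430000 + (1-p)*2.710688] = 2.033455; exercise = 2.093861; V(1,1) = max -> 2.093861
  V(0,0) = exp(-r*dt) * [p*0.861757 + (1-p)*2.093861] = 1.446160; exercise = 1.430000; V(0,0) = max -> 1.446160


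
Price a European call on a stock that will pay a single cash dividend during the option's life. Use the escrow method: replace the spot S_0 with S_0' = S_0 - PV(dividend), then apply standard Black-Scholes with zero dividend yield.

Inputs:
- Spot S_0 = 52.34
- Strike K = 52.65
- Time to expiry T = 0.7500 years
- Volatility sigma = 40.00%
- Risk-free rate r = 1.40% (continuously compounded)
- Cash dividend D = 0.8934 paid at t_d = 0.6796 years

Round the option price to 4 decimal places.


PV(D) = D * exp(-r * t_d) = 0.8934 * 0.99053072 = 0.88494014
S_0' = S_0 - PV(D) = 52.3400 - 0.88494014 = 51.45505986
d1 = (ln(S_0'/K) + (r + sigma^2/2)*T) / (sigma*sqrt(T)) = 0.13724356
d2 = d1 - sigma*sqrt(T) = -0.20916660
exp(-rT) = 0.98955493
N(d1) = 0.55458086; N(d2) = 0.41715909
C = S_0' * N(d1) - K * exp(-rT) * N(d2) = 51.45505986 * 0.55458086 - 52.6500 * 0.98955493 * 0.41715909 = 6.8020

Answer: Price = 6.8020


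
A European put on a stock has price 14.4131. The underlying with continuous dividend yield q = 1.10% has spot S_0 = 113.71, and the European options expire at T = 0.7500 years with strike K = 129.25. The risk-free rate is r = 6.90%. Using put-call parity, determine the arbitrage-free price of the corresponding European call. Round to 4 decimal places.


Put-call parity: C - P = S_0 * exp(-qT) - K * exp(-rT).
S_0 * exp(-qT) = 113.7100 * 0.99178394 = 112.77575157
K * exp(-rT) = 129.2500 * 0.94956623 = 122.73143506
C = P + S*exp(-qT) - K*exp(-rT)
C = 14.4131 + 112.77575157 - 122.73143506 = 4.4574

Answer: Call price = 4.4574


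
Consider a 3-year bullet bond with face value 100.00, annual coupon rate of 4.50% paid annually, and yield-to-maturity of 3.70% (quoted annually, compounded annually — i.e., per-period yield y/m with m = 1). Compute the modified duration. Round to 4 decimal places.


Coupon per period c = face * coupon_rate / m = 4.500000
Periods per year m = 1; per-period yield y/m = 0.037000
Number of cashflows N = 3
Cashflows (t years, CF_t, discount factor 1/(1+y/m)^(m*t), PV):
  t = 1.0000: CF_t = 4.500000, DF = 0.964320, PV = 4.339441
  t = 2.0000: CF_t = 4.500000, DF = 0.929913, PV = 4.184610
  t = 3.0000: CF_t = 104.500000, DF = 0.896734, PV = 93.708723
Price P = sum_t PV_t = 102.232774
First compute Macaulay numerator sum_t t * PV_t:
  t * PV_t at t = 1.0000: 4.339441
  t * PV_t at t = 2.0000: 8.369220
  t * PV_t at t = 3.0000: 281.126170
Macaulay duration D = 293.834831 / 102.232774 = 2.874174
Modified duration = D / (1 + y/m) = 2.874174 / (1 + 0.037000) = 2.771624

Answer: Modified duration = 2.7716


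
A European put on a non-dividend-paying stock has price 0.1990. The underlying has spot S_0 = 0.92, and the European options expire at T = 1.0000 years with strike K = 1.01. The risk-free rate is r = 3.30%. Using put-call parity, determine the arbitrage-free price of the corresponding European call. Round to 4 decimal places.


Put-call parity: C - P = S_0 * exp(-qT) - K * exp(-rT).
S_0 * exp(-qT) = 0.9200 * 1.00000000 = 0.92000000
K * exp(-rT) = 1.0100 * 0.96753856 = 0.97721395
C = P + S*exp(-qT) - K*exp(-rT)
C = 0.1990 + 0.92000000 - 0.97721395 = 0.1418

Answer: Call price = 0.1418
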